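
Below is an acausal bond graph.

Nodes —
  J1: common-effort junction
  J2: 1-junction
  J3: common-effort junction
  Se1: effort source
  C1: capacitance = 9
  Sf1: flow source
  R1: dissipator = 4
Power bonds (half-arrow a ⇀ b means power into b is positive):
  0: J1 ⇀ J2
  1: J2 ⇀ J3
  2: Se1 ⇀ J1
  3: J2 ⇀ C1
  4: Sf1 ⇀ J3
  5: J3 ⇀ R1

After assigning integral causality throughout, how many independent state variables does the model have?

bond 2 |J1  (Se1 fixes effort; stroke away)
bond 4 |Sf1  (Sf1 (Sf) sets flow on bond)
bond 0 |J2  (common-e at J1 fixed by 2)
bond 3 |J2  (prefer integral on C1)
bond 1 |J3  (closing 1-jn rule on J2)
bond 5 |R1  (common-e at J3 fixed by 1)

1  (C1 all integral)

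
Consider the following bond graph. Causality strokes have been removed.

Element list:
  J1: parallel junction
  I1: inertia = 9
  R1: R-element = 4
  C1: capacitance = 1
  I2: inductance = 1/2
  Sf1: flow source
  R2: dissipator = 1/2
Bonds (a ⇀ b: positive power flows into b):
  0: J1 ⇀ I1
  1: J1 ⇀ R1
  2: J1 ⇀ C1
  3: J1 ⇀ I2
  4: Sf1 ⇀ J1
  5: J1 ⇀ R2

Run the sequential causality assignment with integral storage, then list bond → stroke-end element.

b4 →Sf1  (Sf1 (Sf) sets flow on bond)
b0 →I1  (I1 integral (f out))
b2 →J1  (prefer integral on C1)
b1 →R1  (J1 effort already set via bond 2)
b3 →I2  (J1 effort already set via bond 2)
b5 →R2  (0-jn J1 has e-setter on 2)

β0 stroke at I1
β1 stroke at R1
β2 stroke at J1
β3 stroke at I2
β4 stroke at Sf1
β5 stroke at R2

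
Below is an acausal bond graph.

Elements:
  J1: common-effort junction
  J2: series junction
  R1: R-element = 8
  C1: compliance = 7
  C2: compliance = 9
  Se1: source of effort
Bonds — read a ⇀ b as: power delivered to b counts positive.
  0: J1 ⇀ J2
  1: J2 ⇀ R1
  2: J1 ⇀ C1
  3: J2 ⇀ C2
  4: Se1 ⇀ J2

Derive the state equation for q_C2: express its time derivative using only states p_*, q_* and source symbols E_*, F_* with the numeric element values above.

#4 |J2  (source Se1 imposes e)
#2 |J1  (prefer integral on C1)
#0 |J2  (J1: bond 2 brought effort, rest push out)
#3 |J2  (C2 integral (e out))
#1 |R1  (J2: last free bond brings flow in)

dq_C2/dt = E_Se1/8 + q_C1/56 - q_C2/72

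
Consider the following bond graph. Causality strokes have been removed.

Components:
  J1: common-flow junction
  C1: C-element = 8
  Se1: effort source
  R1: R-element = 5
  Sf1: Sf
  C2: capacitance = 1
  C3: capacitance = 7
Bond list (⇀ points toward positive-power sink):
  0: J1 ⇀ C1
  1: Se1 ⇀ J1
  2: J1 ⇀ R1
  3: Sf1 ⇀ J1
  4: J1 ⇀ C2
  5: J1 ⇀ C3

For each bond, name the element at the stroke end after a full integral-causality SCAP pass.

#1 →J1  (Se1 fixes effort; stroke away)
#3 →Sf1  (Sf1 fixes flow; stroke at Sf1)
#0 →J1  (common-f at J1 fixed by 3)
#2 →J1  (common-f at J1 fixed by 3)
#4 →J1  (common-f at J1 fixed by 3)
#5 →J1  (1-jn J1 has f-setter on 3)

β0 stroke at J1
β1 stroke at J1
β2 stroke at J1
β3 stroke at Sf1
β4 stroke at J1
β5 stroke at J1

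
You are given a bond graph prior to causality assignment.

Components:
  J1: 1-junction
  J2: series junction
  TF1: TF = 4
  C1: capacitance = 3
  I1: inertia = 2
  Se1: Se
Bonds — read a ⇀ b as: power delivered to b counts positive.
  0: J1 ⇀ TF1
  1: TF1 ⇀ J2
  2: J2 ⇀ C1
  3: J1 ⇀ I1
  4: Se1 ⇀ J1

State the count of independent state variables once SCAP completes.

2  (C1, I1 all integral)

β4 stroke→J1  (source Se1 imposes e)
β2 stroke→J2  (prefer integral on C1)
β1 stroke→TF1  (only one flow-in slot at J2)
β0 stroke→J1  (TF1 one-in-one-out from 1)
β3 stroke→I1  (closing 1-jn rule on J1)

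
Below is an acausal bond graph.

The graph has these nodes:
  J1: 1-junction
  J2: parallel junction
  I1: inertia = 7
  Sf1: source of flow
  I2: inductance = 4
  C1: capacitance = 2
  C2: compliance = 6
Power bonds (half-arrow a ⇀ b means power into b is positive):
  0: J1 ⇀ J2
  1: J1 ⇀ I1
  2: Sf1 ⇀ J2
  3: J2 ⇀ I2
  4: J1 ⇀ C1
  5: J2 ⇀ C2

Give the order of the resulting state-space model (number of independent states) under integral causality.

β2 →Sf1  (source Sf1 imposes f)
β1 →I1  (I1: I, integral causality)
β0 →J1  (1-jn J1 has f-setter on 1)
β4 →J1  (1-jn J1 has f-setter on 1)
β3 →I2  (I2: I, integral causality)
β5 →J2  (J2 needs exactly one e-in)

4  (C1, C2, I1, I2 all integral)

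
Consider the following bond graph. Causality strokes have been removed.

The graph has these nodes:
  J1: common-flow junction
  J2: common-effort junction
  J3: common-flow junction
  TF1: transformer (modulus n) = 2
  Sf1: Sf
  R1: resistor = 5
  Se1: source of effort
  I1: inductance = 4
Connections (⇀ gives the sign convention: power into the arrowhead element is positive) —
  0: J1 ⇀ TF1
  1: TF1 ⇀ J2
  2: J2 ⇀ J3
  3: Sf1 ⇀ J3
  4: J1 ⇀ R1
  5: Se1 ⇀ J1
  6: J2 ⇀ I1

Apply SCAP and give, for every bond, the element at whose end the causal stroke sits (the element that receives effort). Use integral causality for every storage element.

bond 3 stroke at Sf1  (Sf1 (Sf) sets flow on bond)
bond 5 stroke at J1  (Se1 fixes effort; stroke away)
bond 2 stroke at J3  (common-f at J3 fixed by 3)
bond 6 stroke at I1  (prefer integral on I1)
bond 1 stroke at J2  (closing 0-jn rule on J2)
bond 0 stroke at TF1  (through TF1, causality passes straight; one stroke at TF1)
bond 4 stroke at J1  (J1 flow already set via bond 0)

#0 stroke→TF1
#1 stroke→J2
#2 stroke→J3
#3 stroke→Sf1
#4 stroke→J1
#5 stroke→J1
#6 stroke→I1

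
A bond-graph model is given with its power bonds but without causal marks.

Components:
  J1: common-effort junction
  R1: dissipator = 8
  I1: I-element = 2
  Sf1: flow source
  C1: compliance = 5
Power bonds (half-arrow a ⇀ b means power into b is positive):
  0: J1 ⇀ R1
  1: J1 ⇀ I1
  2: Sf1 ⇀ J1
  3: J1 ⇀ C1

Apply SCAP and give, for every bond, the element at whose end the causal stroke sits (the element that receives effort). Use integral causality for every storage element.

b2 stroke→Sf1  (Sf1: flow source, stroke at near end)
b1 stroke→I1  (prefer integral on I1)
b3 stroke→J1  (C1 integral (e out))
b0 stroke→R1  (0-jn J1 has e-setter on 3)

b0 stroke→R1
b1 stroke→I1
b2 stroke→Sf1
b3 stroke→J1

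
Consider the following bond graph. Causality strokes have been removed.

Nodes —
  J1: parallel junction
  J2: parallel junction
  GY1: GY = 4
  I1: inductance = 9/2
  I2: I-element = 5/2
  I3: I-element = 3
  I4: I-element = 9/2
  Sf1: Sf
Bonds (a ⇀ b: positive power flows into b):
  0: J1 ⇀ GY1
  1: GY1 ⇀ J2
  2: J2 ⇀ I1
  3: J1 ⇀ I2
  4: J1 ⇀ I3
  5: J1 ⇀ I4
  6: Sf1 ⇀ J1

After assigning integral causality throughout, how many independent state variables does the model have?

4  (I1, I2, I3, I4 all integral)

#6 |Sf1  (Sf1: flow source, stroke at near end)
#2 |I1  (I1: I, integral causality)
#1 |J2  (J2 needs exactly one e-in)
#0 |J1  (GY1 both-in/both-out from 1)
#3 |I2  (common-e at J1 fixed by 0)
#4 |I3  (common-e at J1 fixed by 0)
#5 |I4  (J1 effort already set via bond 0)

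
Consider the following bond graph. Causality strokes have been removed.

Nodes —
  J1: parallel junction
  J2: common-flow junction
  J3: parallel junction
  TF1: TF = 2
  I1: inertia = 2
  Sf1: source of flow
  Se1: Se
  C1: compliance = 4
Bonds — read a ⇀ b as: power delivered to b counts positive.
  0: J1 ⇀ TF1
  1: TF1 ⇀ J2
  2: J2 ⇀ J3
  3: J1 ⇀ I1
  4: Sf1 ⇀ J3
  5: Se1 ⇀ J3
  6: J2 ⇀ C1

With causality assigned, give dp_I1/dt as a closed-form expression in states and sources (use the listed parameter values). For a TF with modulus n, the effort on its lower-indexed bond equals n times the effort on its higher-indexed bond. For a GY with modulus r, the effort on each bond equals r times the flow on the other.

dp_I1/dt = 2*E_Se1 + q_C1/2

#4 stroke at Sf1  (Sf1 fixes flow; stroke at Sf1)
#5 stroke at J3  (Se1 (Se) sets effort on bond)
#2 stroke at J2  (J3: bond 5 brought effort, rest push out)
#3 stroke at I1  (I1 integral (f out))
#0 stroke at J1  (J1 needs exactly one e-in)
#1 stroke at TF1  (TF1 one-in-one-out from 0)
#6 stroke at J2  (common-f at J2 fixed by 1)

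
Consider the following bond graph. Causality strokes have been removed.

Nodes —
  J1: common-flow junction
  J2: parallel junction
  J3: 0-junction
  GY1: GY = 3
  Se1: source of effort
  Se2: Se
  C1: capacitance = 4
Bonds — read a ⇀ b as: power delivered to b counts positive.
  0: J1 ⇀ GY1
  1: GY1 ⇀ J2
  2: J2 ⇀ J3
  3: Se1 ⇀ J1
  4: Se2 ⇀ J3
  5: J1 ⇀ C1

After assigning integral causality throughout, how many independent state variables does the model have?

β3 stroke→J1  (source Se1 imposes e)
β4 stroke→J3  (source Se2 imposes e)
β2 stroke→J2  (0-jn J3 has e-setter on 4)
β1 stroke→GY1  (J2: bond 2 brought effort, rest push out)
β0 stroke→GY1  (GY GY1: same side as bond 1)
β5 stroke→J1  (1-jn J1 has f-setter on 0)

1  (C1 all integral)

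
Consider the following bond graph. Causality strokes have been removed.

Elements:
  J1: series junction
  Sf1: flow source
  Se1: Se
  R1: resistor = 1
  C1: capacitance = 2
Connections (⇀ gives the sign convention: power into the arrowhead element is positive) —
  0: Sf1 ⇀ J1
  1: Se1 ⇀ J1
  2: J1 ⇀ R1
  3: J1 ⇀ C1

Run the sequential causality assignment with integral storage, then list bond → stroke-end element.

β0 |Sf1  (source Sf1 imposes f)
β1 |J1  (Se1 fixes effort; stroke away)
β2 |J1  (J1 flow already set via bond 0)
β3 |J1  (J1 flow already set via bond 0)

bond 0 |Sf1
bond 1 |J1
bond 2 |J1
bond 3 |J1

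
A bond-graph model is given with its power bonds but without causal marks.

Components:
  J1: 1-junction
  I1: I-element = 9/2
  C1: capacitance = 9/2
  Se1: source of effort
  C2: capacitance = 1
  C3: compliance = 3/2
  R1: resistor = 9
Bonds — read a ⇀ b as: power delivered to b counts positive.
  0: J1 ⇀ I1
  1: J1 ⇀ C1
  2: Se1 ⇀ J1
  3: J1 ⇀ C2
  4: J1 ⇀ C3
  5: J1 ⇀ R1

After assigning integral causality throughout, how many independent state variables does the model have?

4  (C1, C2, C3, I1 all integral)

bond 2 |J1  (Se1: effort source, stroke at far end)
bond 0 |I1  (I1: I, integral causality)
bond 1 |J1  (J1: bond 0 brought flow, rest push out)
bond 3 |J1  (common-f at J1 fixed by 0)
bond 4 |J1  (1-jn J1 has f-setter on 0)
bond 5 |J1  (J1: bond 0 brought flow, rest push out)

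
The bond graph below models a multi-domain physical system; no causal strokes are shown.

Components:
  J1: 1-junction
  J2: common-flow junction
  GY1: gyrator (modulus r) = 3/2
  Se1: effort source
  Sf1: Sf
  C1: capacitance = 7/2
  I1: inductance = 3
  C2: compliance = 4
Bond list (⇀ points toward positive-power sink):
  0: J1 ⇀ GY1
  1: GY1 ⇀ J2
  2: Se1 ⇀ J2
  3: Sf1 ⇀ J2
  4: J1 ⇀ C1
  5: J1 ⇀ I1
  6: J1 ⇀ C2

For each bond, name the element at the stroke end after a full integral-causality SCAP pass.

β0 stroke at J1
β1 stroke at J2
β2 stroke at J2
β3 stroke at Sf1
β4 stroke at J1
β5 stroke at I1
β6 stroke at J1

bond 2 →J2  (Se1: effort source, stroke at far end)
bond 3 →Sf1  (Sf1 (Sf) sets flow on bond)
bond 1 →J2  (J2: bond 3 brought flow, rest push out)
bond 0 →J1  (through GY1, causality inverts; strokes same side of GY1)
bond 4 →J1  (C1 outputs effort q/C1)
bond 5 →I1  (I1 outputs flow p/I1)
bond 6 →J1  (common-f at J1 fixed by 5)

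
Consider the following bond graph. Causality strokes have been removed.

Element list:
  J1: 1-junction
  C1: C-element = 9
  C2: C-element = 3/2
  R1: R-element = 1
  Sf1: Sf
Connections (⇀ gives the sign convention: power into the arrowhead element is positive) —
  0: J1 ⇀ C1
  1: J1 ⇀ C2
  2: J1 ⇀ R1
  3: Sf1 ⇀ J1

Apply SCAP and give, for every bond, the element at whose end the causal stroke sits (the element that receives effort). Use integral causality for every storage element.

bond 0 stroke→J1
bond 1 stroke→J1
bond 2 stroke→J1
bond 3 stroke→Sf1

β3 stroke at Sf1  (Sf1 (Sf) sets flow on bond)
β0 stroke at J1  (J1: bond 3 brought flow, rest push out)
β1 stroke at J1  (1-jn J1 has f-setter on 3)
β2 stroke at J1  (common-f at J1 fixed by 3)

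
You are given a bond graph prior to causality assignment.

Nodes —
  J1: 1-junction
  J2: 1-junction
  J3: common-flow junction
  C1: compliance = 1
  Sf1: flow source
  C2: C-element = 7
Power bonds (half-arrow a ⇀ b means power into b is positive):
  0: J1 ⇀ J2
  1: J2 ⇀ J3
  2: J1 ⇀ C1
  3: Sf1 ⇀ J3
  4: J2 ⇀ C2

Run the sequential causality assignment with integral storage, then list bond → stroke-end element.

#0 stroke→J2
#1 stroke→J3
#2 stroke→J1
#3 stroke→Sf1
#4 stroke→J2

b3 |Sf1  (Sf1: flow source, stroke at near end)
b1 |J3  (J3: bond 3 brought flow, rest push out)
b0 |J2  (1-jn J2 has f-setter on 1)
b4 |J2  (J2: bond 1 brought flow, rest push out)
b2 |J1  (J1 flow already set via bond 0)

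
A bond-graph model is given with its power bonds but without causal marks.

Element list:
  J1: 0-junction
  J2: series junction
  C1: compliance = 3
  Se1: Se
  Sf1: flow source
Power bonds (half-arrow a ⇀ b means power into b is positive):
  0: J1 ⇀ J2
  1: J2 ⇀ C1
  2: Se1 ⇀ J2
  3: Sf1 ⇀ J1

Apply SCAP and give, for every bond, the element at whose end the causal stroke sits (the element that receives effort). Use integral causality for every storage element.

β2 stroke→J2  (Se1: effort source, stroke at far end)
β3 stroke→Sf1  (Sf1 (Sf) sets flow on bond)
β0 stroke→J1  (J1: last free bond brings effort in)
β1 stroke→J2  (J2 flow already set via bond 0)

#0 stroke→J1
#1 stroke→J2
#2 stroke→J2
#3 stroke→Sf1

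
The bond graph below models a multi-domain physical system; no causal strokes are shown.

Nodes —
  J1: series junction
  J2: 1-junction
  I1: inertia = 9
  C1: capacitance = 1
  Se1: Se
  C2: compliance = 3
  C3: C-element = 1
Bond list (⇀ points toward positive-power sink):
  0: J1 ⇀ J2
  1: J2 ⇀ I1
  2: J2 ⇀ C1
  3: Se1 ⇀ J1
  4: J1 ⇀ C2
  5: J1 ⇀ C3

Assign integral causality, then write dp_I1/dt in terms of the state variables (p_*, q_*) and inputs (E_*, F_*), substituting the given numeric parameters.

β3 →J1  (Se1 (Se) sets effort on bond)
β1 →I1  (I1 integral (f out))
β0 →J2  (1-jn J2 has f-setter on 1)
β2 →J2  (1-jn J2 has f-setter on 1)
β4 →J1  (common-f at J1 fixed by 0)
β5 →J1  (common-f at J1 fixed by 0)

dp_I1/dt = E_Se1 - q_C1 - q_C2/3 - q_C3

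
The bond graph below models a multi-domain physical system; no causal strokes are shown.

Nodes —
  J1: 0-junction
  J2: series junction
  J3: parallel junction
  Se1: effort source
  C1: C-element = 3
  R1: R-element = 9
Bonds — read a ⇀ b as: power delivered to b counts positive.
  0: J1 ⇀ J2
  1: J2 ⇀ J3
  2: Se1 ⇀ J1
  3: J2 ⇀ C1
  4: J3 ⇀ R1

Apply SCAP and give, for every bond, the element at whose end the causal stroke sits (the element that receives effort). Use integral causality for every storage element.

#0 |J2
#1 |J3
#2 |J1
#3 |J2
#4 |R1

b2 |J1  (Se1: effort source, stroke at far end)
b0 |J2  (common-e at J1 fixed by 2)
b3 |J2  (C1 outputs effort q/C1)
b1 |J3  (only one flow-in slot at J2)
b4 |R1  (0-jn J3 has e-setter on 1)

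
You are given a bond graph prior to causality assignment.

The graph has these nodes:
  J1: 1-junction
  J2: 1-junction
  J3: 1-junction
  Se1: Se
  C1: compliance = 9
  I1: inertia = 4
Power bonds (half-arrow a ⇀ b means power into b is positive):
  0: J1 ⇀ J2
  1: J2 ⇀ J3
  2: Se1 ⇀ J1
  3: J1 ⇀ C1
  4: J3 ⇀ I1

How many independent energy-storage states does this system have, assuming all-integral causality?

2  (C1, I1 all integral)

#2 stroke→J1  (Se1 (Se) sets effort on bond)
#3 stroke→J1  (C1: C, integral causality)
#0 stroke→J2  (closing 1-jn rule on J1)
#1 stroke→J3  (only one flow-in slot at J2)
#4 stroke→I1  (only one flow-in slot at J3)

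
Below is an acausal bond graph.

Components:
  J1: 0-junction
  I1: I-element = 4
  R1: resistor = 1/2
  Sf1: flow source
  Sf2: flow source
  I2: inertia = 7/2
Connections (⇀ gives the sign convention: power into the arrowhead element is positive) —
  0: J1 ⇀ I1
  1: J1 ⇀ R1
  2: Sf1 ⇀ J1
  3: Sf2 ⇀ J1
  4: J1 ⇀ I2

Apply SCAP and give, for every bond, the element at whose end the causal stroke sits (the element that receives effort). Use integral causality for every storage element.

#0 |I1
#1 |J1
#2 |Sf1
#3 |Sf2
#4 |I2

b2 →Sf1  (source Sf1 imposes f)
b3 →Sf2  (source Sf2 imposes f)
b0 →I1  (I1: I, integral causality)
b4 →I2  (I2 integral (f out))
b1 →J1  (J1: last free bond brings effort in)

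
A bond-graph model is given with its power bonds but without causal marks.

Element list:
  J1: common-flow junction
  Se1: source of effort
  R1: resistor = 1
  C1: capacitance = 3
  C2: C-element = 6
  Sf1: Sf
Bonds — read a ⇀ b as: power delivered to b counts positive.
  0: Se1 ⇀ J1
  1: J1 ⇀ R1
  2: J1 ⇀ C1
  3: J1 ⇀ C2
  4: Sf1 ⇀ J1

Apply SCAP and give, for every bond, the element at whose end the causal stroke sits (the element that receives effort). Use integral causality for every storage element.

b0 stroke→J1
b1 stroke→J1
b2 stroke→J1
b3 stroke→J1
b4 stroke→Sf1

#0 stroke→J1  (Se1 (Se) sets effort on bond)
#4 stroke→Sf1  (Sf1: flow source, stroke at near end)
#1 stroke→J1  (J1 flow already set via bond 4)
#2 stroke→J1  (1-jn J1 has f-setter on 4)
#3 stroke→J1  (1-jn J1 has f-setter on 4)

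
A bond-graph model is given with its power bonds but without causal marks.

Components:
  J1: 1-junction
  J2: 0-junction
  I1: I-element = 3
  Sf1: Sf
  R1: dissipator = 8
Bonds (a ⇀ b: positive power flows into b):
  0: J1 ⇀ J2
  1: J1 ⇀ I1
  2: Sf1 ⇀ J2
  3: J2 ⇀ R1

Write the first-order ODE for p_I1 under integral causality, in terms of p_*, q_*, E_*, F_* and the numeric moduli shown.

dp_I1/dt = -8*F_Sf1 - 8*p_I1/3

β2 |Sf1  (Sf1 fixes flow; stroke at Sf1)
β1 |I1  (I1: I, integral causality)
β0 |J1  (J1 flow already set via bond 1)
β3 |J2  (closing 0-jn rule on J2)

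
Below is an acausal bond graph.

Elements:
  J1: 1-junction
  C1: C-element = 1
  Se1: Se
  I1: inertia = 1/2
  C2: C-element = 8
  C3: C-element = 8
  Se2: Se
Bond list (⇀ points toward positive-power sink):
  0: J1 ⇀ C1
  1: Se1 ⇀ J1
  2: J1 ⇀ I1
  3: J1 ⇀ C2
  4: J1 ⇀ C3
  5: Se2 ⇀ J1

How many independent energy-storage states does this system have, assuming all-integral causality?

b1 stroke→J1  (source Se1 imposes e)
b5 stroke→J1  (Se2: effort source, stroke at far end)
b0 stroke→J1  (C1 integral (e out))
b2 stroke→I1  (I1 integral (f out))
b3 stroke→J1  (common-f at J1 fixed by 2)
b4 stroke→J1  (1-jn J1 has f-setter on 2)

4  (C1, C2, C3, I1 all integral)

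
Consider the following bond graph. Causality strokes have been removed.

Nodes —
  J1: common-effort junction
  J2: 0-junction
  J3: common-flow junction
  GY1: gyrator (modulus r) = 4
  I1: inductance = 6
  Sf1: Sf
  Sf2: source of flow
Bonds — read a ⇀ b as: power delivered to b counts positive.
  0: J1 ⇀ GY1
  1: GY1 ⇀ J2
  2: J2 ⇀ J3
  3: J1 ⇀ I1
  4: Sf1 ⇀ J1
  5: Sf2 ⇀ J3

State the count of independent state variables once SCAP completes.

1  (I1 all integral)

bond 4 stroke at Sf1  (Sf1 (Sf) sets flow on bond)
bond 5 stroke at Sf2  (Sf2: flow source, stroke at near end)
bond 2 stroke at J3  (1-jn J3 has f-setter on 5)
bond 1 stroke at J2  (only one effort-in slot at J2)
bond 0 stroke at J1  (GY GY1: same side as bond 1)
bond 3 stroke at I1  (J1: bond 0 brought effort, rest push out)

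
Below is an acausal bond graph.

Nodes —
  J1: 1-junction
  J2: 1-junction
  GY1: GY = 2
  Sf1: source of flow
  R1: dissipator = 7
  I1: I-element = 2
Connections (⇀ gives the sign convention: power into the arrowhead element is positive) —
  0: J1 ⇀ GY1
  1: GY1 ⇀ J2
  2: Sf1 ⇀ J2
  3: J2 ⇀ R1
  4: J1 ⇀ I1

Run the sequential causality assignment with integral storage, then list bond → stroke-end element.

β2 →Sf1  (Sf1 fixes flow; stroke at Sf1)
β1 →J2  (common-f at J2 fixed by 2)
β3 →J2  (common-f at J2 fixed by 2)
β0 →J1  (GY GY1: same side as bond 1)
β4 →I1  (closing 1-jn rule on J1)

bond 0 →J1
bond 1 →J2
bond 2 →Sf1
bond 3 →J2
bond 4 →I1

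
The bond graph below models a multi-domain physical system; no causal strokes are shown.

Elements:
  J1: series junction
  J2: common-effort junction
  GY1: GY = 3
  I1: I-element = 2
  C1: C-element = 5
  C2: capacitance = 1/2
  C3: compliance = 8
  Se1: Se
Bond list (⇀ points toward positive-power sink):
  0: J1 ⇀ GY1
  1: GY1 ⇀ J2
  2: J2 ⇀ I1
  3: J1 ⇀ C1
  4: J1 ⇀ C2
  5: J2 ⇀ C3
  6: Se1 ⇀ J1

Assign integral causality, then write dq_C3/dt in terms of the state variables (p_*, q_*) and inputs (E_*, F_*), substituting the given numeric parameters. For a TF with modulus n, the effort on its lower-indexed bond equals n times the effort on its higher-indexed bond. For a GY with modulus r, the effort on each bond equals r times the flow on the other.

β6 stroke→J1  (Se1 (Se) sets effort on bond)
β2 stroke→I1  (I1: I, integral causality)
β3 stroke→J1  (C1 integral (e out))
β4 stroke→J1  (C2 integral (e out))
β0 stroke→GY1  (J1 needs exactly one f-in)
β1 stroke→GY1  (GY1 both-in/both-out from 0)
β5 stroke→J2  (closing 0-jn rule on J2)

dq_C3/dt = E_Se1/3 - p_I1/2 - q_C1/15 - 2*q_C2/3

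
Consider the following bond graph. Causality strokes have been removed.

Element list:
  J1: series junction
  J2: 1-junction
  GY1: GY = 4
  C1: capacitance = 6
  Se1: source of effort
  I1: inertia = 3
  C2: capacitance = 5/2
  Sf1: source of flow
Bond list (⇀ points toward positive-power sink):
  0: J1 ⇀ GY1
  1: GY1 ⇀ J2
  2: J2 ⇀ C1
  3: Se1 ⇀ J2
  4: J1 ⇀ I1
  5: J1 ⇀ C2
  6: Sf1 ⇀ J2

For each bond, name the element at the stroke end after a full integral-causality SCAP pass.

bond 3 →J2  (source Se1 imposes e)
bond 6 →Sf1  (source Sf1 imposes f)
bond 1 →J2  (common-f at J2 fixed by 6)
bond 2 →J2  (J2 flow already set via bond 6)
bond 0 →J1  (GY1: gyrator matches bond 1)
bond 4 →I1  (I1: I, integral causality)
bond 5 →J1  (J1: bond 4 brought flow, rest push out)

bond 0 stroke→J1
bond 1 stroke→J2
bond 2 stroke→J2
bond 3 stroke→J2
bond 4 stroke→I1
bond 5 stroke→J1
bond 6 stroke→Sf1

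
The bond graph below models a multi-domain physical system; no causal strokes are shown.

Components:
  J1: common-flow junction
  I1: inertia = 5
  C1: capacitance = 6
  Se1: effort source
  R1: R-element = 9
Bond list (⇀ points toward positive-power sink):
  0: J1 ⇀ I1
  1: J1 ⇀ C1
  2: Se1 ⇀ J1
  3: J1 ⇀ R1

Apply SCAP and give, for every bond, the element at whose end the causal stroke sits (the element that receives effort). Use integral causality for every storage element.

#2 →J1  (Se1 (Se) sets effort on bond)
#0 →I1  (I1 integral (f out))
#1 →J1  (J1 flow already set via bond 0)
#3 →J1  (J1: bond 0 brought flow, rest push out)

#0 stroke at I1
#1 stroke at J1
#2 stroke at J1
#3 stroke at J1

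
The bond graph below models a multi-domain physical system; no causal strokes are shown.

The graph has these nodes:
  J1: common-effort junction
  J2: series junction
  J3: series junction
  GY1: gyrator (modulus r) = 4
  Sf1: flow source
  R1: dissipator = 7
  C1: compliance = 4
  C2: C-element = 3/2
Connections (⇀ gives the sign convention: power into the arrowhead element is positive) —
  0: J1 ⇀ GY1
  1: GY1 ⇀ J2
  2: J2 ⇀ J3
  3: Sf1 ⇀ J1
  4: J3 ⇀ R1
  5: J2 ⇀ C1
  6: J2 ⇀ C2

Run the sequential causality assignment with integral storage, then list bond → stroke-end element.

bond 3 stroke→Sf1  (source Sf1 imposes f)
bond 0 stroke→J1  (only one effort-in slot at J1)
bond 1 stroke→J2  (GY1: gyrator matches bond 0)
bond 5 stroke→J2  (C1 outputs effort q/C1)
bond 6 stroke→J2  (C2 outputs effort q/C2)
bond 2 stroke→J3  (closing 1-jn rule on J2)
bond 4 stroke→R1  (J3 needs exactly one f-in)

β0 stroke at J1
β1 stroke at J2
β2 stroke at J3
β3 stroke at Sf1
β4 stroke at R1
β5 stroke at J2
β6 stroke at J2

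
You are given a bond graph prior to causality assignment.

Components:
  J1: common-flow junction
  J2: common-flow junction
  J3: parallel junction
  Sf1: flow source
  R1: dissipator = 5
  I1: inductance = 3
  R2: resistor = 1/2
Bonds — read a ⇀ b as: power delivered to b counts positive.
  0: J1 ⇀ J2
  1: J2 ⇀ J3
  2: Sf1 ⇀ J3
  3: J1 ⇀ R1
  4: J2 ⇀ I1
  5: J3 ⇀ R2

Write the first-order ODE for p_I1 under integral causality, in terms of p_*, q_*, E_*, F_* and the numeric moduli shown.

dp_I1/dt = -F_Sf1/2 - 11*p_I1/6

b2 |Sf1  (Sf1 (Sf) sets flow on bond)
b4 |I1  (I1 integral (f out))
b0 |J2  (J2: bond 4 brought flow, rest push out)
b1 |J2  (J2: bond 4 brought flow, rest push out)
b5 |J3  (J3 needs exactly one e-in)
b3 |J1  (J1: bond 0 brought flow, rest push out)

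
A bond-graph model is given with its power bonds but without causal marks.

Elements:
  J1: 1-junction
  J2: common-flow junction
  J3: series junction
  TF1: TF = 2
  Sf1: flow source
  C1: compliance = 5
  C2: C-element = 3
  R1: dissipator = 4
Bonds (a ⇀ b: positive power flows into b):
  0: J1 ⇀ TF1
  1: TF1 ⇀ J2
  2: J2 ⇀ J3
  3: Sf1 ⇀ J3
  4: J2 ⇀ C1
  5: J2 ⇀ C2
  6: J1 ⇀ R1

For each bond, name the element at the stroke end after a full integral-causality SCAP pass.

bond 0 |TF1
bond 1 |J2
bond 2 |J3
bond 3 |Sf1
bond 4 |J2
bond 5 |J2
bond 6 |J1

b3 stroke at Sf1  (source Sf1 imposes f)
b2 stroke at J3  (common-f at J3 fixed by 3)
b1 stroke at J2  (J2: bond 2 brought flow, rest push out)
b4 stroke at J2  (1-jn J2 has f-setter on 2)
b5 stroke at J2  (1-jn J2 has f-setter on 2)
b0 stroke at TF1  (TF TF1: opposite of bond 1)
b6 stroke at J1  (J1: bond 0 brought flow, rest push out)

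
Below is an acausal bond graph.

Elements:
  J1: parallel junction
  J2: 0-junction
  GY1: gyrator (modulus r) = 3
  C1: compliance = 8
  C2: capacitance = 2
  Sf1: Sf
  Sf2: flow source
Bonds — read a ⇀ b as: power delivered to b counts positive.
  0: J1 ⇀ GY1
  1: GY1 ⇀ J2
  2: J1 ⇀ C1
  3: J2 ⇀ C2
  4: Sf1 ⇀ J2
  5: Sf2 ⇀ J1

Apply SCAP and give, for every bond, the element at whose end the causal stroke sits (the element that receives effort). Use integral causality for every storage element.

b4 |Sf1  (Sf1 (Sf) sets flow on bond)
b5 |Sf2  (Sf2: flow source, stroke at near end)
b2 |J1  (C1 outputs effort q/C1)
b0 |GY1  (0-jn J1 has e-setter on 2)
b1 |GY1  (through GY1, causality inverts; strokes same side of GY1)
b3 |J2  (closing 0-jn rule on J2)

b0 stroke→GY1
b1 stroke→GY1
b2 stroke→J1
b3 stroke→J2
b4 stroke→Sf1
b5 stroke→Sf2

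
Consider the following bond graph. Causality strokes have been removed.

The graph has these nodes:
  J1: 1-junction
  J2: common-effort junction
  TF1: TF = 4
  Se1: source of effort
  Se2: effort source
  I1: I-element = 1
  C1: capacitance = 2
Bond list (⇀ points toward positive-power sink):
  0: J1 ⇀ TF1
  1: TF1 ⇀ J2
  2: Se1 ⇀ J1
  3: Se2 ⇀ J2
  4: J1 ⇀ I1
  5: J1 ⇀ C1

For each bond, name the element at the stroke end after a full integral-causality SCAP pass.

#2 stroke→J1  (source Se1 imposes e)
#3 stroke→J2  (source Se2 imposes e)
#1 stroke→TF1  (J2: bond 3 brought effort, rest push out)
#0 stroke→J1  (TF1 one-in-one-out from 1)
#4 stroke→I1  (prefer integral on I1)
#5 stroke→J1  (J1: bond 4 brought flow, rest push out)

#0 →J1
#1 →TF1
#2 →J1
#3 →J2
#4 →I1
#5 →J1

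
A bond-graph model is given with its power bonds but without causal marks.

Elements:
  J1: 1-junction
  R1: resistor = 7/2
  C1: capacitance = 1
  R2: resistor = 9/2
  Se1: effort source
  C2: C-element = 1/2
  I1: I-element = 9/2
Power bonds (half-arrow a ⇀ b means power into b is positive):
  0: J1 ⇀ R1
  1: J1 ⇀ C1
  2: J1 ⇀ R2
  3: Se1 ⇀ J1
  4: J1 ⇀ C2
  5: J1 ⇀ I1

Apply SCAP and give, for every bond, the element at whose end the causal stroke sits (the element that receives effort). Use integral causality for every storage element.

β0 |J1
β1 |J1
β2 |J1
β3 |J1
β4 |J1
β5 |I1

#3 stroke at J1  (Se1 fixes effort; stroke away)
#1 stroke at J1  (C1 integral (e out))
#4 stroke at J1  (prefer integral on C2)
#5 stroke at I1  (I1: I, integral causality)
#0 stroke at J1  (J1: bond 5 brought flow, rest push out)
#2 stroke at J1  (J1 flow already set via bond 5)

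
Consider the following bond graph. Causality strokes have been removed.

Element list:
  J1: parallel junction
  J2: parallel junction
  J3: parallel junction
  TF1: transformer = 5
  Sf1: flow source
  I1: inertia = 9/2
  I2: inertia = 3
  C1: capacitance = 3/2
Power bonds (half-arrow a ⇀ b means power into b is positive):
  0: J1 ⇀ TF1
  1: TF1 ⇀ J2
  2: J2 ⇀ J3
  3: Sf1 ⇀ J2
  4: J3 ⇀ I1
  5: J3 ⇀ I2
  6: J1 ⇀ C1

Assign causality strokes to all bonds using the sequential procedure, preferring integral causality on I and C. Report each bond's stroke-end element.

bond 3 |Sf1  (Sf1 (Sf) sets flow on bond)
bond 4 |I1  (I1 integral (f out))
bond 5 |I2  (prefer integral on I2)
bond 2 |J3  (J3: last free bond brings effort in)
bond 1 |J2  (only one effort-in slot at J2)
bond 0 |TF1  (TF1: transformer flips bond 1)
bond 6 |J1  (J1 needs exactly one e-in)

#0 →TF1
#1 →J2
#2 →J3
#3 →Sf1
#4 →I1
#5 →I2
#6 →J1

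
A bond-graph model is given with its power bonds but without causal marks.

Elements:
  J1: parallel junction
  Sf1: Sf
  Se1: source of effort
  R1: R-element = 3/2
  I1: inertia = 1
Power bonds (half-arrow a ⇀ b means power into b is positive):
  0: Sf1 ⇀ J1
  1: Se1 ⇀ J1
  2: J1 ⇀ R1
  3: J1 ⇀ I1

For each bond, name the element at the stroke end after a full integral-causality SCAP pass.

bond 0 →Sf1  (Sf1: flow source, stroke at near end)
bond 1 →J1  (Se1 fixes effort; stroke away)
bond 2 →R1  (common-e at J1 fixed by 1)
bond 3 →I1  (0-jn J1 has e-setter on 1)

bond 0 |Sf1
bond 1 |J1
bond 2 |R1
bond 3 |I1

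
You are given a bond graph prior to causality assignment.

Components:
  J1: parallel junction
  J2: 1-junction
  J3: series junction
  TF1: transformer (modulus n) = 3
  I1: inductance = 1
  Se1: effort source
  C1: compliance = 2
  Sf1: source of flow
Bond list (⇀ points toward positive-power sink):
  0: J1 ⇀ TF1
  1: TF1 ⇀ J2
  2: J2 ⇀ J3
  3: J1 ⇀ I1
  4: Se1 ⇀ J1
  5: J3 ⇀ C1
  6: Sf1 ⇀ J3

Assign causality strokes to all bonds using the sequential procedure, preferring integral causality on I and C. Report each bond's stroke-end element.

b4 |J1  (Se1: effort source, stroke at far end)
b6 |Sf1  (Sf1: flow source, stroke at near end)
b0 |TF1  (0-jn J1 has e-setter on 4)
b3 |I1  (common-e at J1 fixed by 4)
b2 |J3  (1-jn J3 has f-setter on 6)
b5 |J3  (common-f at J3 fixed by 6)
b1 |J2  (TF TF1: opposite of bond 0)

b0 stroke→TF1
b1 stroke→J2
b2 stroke→J3
b3 stroke→I1
b4 stroke→J1
b5 stroke→J3
b6 stroke→Sf1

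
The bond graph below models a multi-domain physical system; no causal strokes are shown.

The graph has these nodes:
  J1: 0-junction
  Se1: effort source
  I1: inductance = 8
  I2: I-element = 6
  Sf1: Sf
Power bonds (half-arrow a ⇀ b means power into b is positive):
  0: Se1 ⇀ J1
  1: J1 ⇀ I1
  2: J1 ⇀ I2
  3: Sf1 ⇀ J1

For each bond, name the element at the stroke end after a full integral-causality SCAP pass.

β0 stroke→J1
β1 stroke→I1
β2 stroke→I2
β3 stroke→Sf1

#0 →J1  (Se1 (Se) sets effort on bond)
#3 →Sf1  (Sf1 (Sf) sets flow on bond)
#1 →I1  (J1 effort already set via bond 0)
#2 →I2  (J1 effort already set via bond 0)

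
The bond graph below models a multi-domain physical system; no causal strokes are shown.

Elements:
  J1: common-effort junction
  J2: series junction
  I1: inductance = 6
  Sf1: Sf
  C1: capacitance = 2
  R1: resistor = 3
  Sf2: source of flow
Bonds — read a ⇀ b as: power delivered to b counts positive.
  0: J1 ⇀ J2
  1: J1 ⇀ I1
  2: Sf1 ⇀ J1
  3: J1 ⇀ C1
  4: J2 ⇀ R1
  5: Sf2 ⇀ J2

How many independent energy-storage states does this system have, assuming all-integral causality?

#2 stroke→Sf1  (Sf1 fixes flow; stroke at Sf1)
#5 stroke→Sf2  (Sf2 (Sf) sets flow on bond)
#0 stroke→J2  (1-jn J2 has f-setter on 5)
#4 stroke→J2  (common-f at J2 fixed by 5)
#1 stroke→I1  (I1: I, integral causality)
#3 stroke→J1  (closing 0-jn rule on J1)

2  (C1, I1 all integral)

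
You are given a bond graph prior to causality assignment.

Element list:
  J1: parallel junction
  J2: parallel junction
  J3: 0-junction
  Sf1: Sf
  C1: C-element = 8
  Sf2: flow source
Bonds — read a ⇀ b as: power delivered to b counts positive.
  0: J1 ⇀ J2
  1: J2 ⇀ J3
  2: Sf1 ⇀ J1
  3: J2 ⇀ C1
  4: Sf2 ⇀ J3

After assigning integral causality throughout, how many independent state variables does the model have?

1  (C1 all integral)

b2 stroke→Sf1  (Sf1: flow source, stroke at near end)
b4 stroke→Sf2  (source Sf2 imposes f)
b0 stroke→J1  (only one effort-in slot at J1)
b1 stroke→J3  (only one effort-in slot at J3)
b3 stroke→J2  (J2 needs exactly one e-in)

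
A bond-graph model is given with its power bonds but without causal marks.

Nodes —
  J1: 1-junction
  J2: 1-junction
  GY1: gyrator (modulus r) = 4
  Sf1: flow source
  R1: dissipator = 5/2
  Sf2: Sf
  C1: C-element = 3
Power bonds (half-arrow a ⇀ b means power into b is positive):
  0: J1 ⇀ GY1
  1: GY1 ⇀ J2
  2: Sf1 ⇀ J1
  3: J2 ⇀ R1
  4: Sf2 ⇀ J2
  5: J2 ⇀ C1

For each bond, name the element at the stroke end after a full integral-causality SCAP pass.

#0 |J1
#1 |J2
#2 |Sf1
#3 |J2
#4 |Sf2
#5 |J2

bond 2 →Sf1  (Sf1 (Sf) sets flow on bond)
bond 4 →Sf2  (Sf2: flow source, stroke at near end)
bond 0 →J1  (J1 flow already set via bond 2)
bond 1 →J2  (common-f at J2 fixed by 4)
bond 3 →J2  (common-f at J2 fixed by 4)
bond 5 →J2  (J2: bond 4 brought flow, rest push out)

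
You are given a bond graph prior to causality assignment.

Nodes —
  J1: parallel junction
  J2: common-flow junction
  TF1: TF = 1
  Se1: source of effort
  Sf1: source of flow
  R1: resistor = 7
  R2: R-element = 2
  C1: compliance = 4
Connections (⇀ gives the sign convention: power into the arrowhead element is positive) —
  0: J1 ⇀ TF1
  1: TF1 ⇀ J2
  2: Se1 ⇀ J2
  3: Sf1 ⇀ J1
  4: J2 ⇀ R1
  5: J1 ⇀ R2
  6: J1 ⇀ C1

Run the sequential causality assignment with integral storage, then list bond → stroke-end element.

bond 2 stroke→J2  (source Se1 imposes e)
bond 3 stroke→Sf1  (Sf1 (Sf) sets flow on bond)
bond 6 stroke→J1  (C1 integral (e out))
bond 0 stroke→TF1  (J1: bond 6 brought effort, rest push out)
bond 5 stroke→R2  (0-jn J1 has e-setter on 6)
bond 1 stroke→J2  (TF1 one-in-one-out from 0)
bond 4 stroke→R1  (only one flow-in slot at J2)

β0 →TF1
β1 →J2
β2 →J2
β3 →Sf1
β4 →R1
β5 →R2
β6 →J1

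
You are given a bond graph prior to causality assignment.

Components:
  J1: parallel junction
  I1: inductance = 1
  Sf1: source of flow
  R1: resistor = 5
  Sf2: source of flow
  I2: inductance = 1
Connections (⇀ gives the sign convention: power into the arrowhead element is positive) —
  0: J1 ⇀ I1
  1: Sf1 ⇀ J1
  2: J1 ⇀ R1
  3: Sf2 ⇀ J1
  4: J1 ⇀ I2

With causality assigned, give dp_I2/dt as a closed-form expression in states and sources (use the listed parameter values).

#1 stroke at Sf1  (Sf1: flow source, stroke at near end)
#3 stroke at Sf2  (Sf2 fixes flow; stroke at Sf2)
#0 stroke at I1  (I1 outputs flow p/I1)
#4 stroke at I2  (I2 integral (f out))
#2 stroke at J1  (only one effort-in slot at J1)

dp_I2/dt = 5*F_Sf1 + 5*F_Sf2 - 5*p_I1 - 5*p_I2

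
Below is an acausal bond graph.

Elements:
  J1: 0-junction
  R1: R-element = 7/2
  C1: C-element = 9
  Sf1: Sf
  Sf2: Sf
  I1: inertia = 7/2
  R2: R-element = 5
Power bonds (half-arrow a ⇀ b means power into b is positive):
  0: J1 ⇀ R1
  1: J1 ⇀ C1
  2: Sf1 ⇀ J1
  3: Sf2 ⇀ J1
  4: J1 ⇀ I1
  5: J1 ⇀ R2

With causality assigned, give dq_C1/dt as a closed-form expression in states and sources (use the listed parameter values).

β2 stroke at Sf1  (source Sf1 imposes f)
β3 stroke at Sf2  (source Sf2 imposes f)
β1 stroke at J1  (C1 outputs effort q/C1)
β0 stroke at R1  (J1 effort already set via bond 1)
β4 stroke at I1  (0-jn J1 has e-setter on 1)
β5 stroke at R2  (J1: bond 1 brought effort, rest push out)

dq_C1/dt = F_Sf1 + F_Sf2 - 2*p_I1/7 - 17*q_C1/315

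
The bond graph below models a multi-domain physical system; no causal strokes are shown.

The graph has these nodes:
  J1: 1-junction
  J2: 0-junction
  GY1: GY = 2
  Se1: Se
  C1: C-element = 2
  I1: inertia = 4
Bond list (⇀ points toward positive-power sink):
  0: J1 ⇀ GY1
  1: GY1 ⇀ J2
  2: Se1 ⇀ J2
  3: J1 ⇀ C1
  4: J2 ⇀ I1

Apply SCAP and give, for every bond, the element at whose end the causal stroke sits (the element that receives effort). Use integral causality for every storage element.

bond 0 stroke→GY1
bond 1 stroke→GY1
bond 2 stroke→J2
bond 3 stroke→J1
bond 4 stroke→I1

b2 stroke at J2  (Se1: effort source, stroke at far end)
b1 stroke at GY1  (common-e at J2 fixed by 2)
b4 stroke at I1  (0-jn J2 has e-setter on 2)
b0 stroke at GY1  (GY1 both-in/both-out from 1)
b3 stroke at J1  (common-f at J1 fixed by 0)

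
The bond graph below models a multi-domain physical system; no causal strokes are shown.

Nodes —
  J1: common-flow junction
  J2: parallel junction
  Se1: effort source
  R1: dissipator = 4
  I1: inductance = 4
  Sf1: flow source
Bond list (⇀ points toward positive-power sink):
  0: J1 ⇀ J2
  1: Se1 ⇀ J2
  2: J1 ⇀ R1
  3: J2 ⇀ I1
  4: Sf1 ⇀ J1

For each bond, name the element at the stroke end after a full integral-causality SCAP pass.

bond 0 stroke at J1
bond 1 stroke at J2
bond 2 stroke at J1
bond 3 stroke at I1
bond 4 stroke at Sf1

b1 →J2  (Se1 (Se) sets effort on bond)
b4 →Sf1  (source Sf1 imposes f)
b0 →J1  (J1: bond 4 brought flow, rest push out)
b2 →J1  (common-f at J1 fixed by 4)
b3 →I1  (J2 effort already set via bond 1)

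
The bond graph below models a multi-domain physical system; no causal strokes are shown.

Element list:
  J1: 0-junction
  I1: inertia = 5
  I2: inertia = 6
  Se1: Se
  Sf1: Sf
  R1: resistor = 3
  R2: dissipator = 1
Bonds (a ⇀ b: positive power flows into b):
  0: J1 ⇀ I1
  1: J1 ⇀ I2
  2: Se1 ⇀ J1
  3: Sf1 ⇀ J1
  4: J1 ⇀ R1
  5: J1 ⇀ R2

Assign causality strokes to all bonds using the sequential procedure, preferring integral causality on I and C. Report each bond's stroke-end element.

b0 stroke→I1
b1 stroke→I2
b2 stroke→J1
b3 stroke→Sf1
b4 stroke→R1
b5 stroke→R2

#2 stroke→J1  (Se1 fixes effort; stroke away)
#3 stroke→Sf1  (Sf1: flow source, stroke at near end)
#0 stroke→I1  (common-e at J1 fixed by 2)
#1 stroke→I2  (J1: bond 2 brought effort, rest push out)
#4 stroke→R1  (common-e at J1 fixed by 2)
#5 stroke→R2  (J1 effort already set via bond 2)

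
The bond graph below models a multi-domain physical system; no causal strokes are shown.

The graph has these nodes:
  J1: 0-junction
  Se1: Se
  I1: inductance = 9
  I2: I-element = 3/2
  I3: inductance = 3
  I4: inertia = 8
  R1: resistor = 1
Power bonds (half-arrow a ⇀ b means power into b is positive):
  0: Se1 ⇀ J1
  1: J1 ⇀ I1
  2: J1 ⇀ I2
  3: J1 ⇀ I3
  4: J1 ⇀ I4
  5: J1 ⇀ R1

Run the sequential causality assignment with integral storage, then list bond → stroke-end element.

β0 |J1
β1 |I1
β2 |I2
β3 |I3
β4 |I4
β5 |R1

β0 →J1  (source Se1 imposes e)
β1 →I1  (0-jn J1 has e-setter on 0)
β2 →I2  (common-e at J1 fixed by 0)
β3 →I3  (0-jn J1 has e-setter on 0)
β4 →I4  (0-jn J1 has e-setter on 0)
β5 →R1  (0-jn J1 has e-setter on 0)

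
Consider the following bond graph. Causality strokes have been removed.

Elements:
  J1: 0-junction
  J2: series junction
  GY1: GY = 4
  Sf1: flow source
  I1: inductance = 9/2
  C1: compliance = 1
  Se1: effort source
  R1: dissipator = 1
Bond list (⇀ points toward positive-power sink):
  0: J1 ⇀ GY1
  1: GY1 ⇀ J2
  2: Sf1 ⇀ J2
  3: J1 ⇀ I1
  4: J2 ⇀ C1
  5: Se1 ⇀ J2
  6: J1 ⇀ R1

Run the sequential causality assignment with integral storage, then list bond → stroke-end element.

#0 stroke at J1
#1 stroke at J2
#2 stroke at Sf1
#3 stroke at I1
#4 stroke at J2
#5 stroke at J2
#6 stroke at R1

β2 stroke at Sf1  (source Sf1 imposes f)
β5 stroke at J2  (Se1 fixes effort; stroke away)
β1 stroke at J2  (J2: bond 2 brought flow, rest push out)
β4 stroke at J2  (J2: bond 2 brought flow, rest push out)
β0 stroke at J1  (GY GY1: same side as bond 1)
β3 stroke at I1  (J1: bond 0 brought effort, rest push out)
β6 stroke at R1  (0-jn J1 has e-setter on 0)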